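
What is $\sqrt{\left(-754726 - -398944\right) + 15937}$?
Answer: $i \sqrt{339845} \approx 582.96 i$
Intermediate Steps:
$\sqrt{\left(-754726 - -398944\right) + 15937} = \sqrt{\left(-754726 + 398944\right) + 15937} = \sqrt{-355782 + 15937} = \sqrt{-339845} = i \sqrt{339845}$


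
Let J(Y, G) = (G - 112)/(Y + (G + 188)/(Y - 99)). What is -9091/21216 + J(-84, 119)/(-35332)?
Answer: -1259029495813/2938259150112 ≈ -0.42849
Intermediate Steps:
J(Y, G) = (-112 + G)/(Y + (188 + G)/(-99 + Y))
-9091/21216 + J(-84, 119)/(-35332) = -9091/21216 + ((11088 - 112*(-84) - 99*119 + 119*(-84))/(188 + 119 + (-84)² - 99*(-84)))/(-35332) = -9091*1/21216 + ((11088 + 9408 - 11781 - 9996)/(188 + 119 + 7056 + 8316))*(-1/35332) = -9091/21216 + (-1281/15679)*(-1/35332) = -9091/21216 + ((1/15679)*(-1281))*(-1/35332) = -9091/21216 - 1281/15679*(-1/35332) = -9091/21216 + 1281/553970428 = -1259029495813/2938259150112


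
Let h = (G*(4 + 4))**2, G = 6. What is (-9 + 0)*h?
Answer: -20736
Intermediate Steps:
h = 2304 (h = (6*(4 + 4))**2 = (6*8)**2 = 48**2 = 2304)
(-9 + 0)*h = (-9 + 0)*2304 = -9*2304 = -20736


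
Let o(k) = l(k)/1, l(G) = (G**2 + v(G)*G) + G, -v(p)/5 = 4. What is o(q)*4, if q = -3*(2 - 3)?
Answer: -192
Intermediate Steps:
q = 3 (q = -3*(-1) = 3)
v(p) = -20 (v(p) = -5*4 = -20)
l(G) = G**2 - 19*G (l(G) = (G**2 - 20*G) + G = G**2 - 19*G)
o(k) = k*(-19 + k) (o(k) = (k*(-19 + k))/1 = (k*(-19 + k))*1 = k*(-19 + k))
o(q)*4 = (3*(-19 + 3))*4 = (3*(-16))*4 = -48*4 = -192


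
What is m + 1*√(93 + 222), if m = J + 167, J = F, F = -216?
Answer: -49 + 3*√35 ≈ -31.252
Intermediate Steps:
J = -216
m = -49 (m = -216 + 167 = -49)
m + 1*√(93 + 222) = -49 + 1*√(93 + 222) = -49 + 1*√315 = -49 + 1*(3*√35) = -49 + 3*√35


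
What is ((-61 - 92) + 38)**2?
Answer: 13225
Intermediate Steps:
((-61 - 92) + 38)**2 = (-153 + 38)**2 = (-115)**2 = 13225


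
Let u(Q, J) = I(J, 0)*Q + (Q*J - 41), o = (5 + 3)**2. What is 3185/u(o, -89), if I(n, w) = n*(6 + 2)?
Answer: -637/10261 ≈ -0.062080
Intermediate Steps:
I(n, w) = 8*n (I(n, w) = n*8 = 8*n)
o = 64 (o = 8**2 = 64)
u(Q, J) = -41 + 9*J*Q (u(Q, J) = (8*J)*Q + (Q*J - 41) = 8*J*Q + (J*Q - 41) = 8*J*Q + (-41 + J*Q) = -41 + 9*J*Q)
3185/u(o, -89) = 3185/(-41 + 9*(-89)*64) = 3185/(-41 - 51264) = 3185/(-51305) = 3185*(-1/51305) = -637/10261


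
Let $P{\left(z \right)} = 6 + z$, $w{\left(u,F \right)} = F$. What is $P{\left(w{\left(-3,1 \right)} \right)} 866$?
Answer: $6062$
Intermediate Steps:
$P{\left(w{\left(-3,1 \right)} \right)} 866 = \left(6 + 1\right) 866 = 7 \cdot 866 = 6062$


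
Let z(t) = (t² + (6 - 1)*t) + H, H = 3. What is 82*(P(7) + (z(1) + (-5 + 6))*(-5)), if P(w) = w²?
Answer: -82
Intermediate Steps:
z(t) = 3 + t² + 5*t (z(t) = (t² + (6 - 1)*t) + 3 = (t² + 5*t) + 3 = 3 + t² + 5*t)
82*(P(7) + (z(1) + (-5 + 6))*(-5)) = 82*(7² + ((3 + 1² + 5*1) + (-5 + 6))*(-5)) = 82*(49 + ((3 + 1 + 5) + 1)*(-5)) = 82*(49 + (9 + 1)*(-5)) = 82*(49 + 10*(-5)) = 82*(49 - 50) = 82*(-1) = -82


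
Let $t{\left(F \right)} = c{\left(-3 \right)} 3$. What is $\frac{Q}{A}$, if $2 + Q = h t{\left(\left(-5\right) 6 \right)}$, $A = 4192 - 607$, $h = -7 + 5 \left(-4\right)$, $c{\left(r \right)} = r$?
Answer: $\frac{241}{3585} \approx 0.067225$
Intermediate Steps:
$h = -27$ ($h = -7 - 20 = -27$)
$t{\left(F \right)} = -9$ ($t{\left(F \right)} = \left(-3\right) 3 = -9$)
$A = 3585$ ($A = 4192 - 607 = 3585$)
$Q = 241$ ($Q = -2 - -243 = -2 + 243 = 241$)
$\frac{Q}{A} = \frac{241}{3585}$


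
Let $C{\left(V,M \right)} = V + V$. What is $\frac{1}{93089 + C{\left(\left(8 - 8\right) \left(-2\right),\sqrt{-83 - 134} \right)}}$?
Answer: $\frac{1}{93089} \approx 1.0742 \cdot 10^{-5}$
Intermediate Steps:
$C{\left(V,M \right)} = 2 V$
$\frac{1}{93089 + C{\left(\left(8 - 8\right) \left(-2\right),\sqrt{-83 - 134} \right)}} = \frac{1}{93089 + 2 \left(8 - 8\right) \left(-2\right)} = \frac{1}{93089 + 2 \cdot 0 \left(-2\right)} = \frac{1}{93089 + 2 \cdot 0} = \frac{1}{93089 + 0} = \frac{1}{93089}$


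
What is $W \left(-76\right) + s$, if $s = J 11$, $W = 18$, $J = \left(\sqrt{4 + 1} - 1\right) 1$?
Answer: $-1379 + 11 \sqrt{5} \approx -1354.4$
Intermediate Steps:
$J = -1 + \sqrt{5}$ ($J = \left(\sqrt{5} - 1\right) 1 = \left(-1 + \sqrt{5}\right) 1 = -1 + \sqrt{5} \approx 1.2361$)
$s = -11 + 11 \sqrt{5}$ ($s = \left(-1 + \sqrt{5}\right) 11 = -11 + 11 \sqrt{5} \approx 13.597$)
$W \left(-76\right) + s = 18 \left(-76\right) - \left(11 - 11 \sqrt{5}\right) = -1368 - \left(11 - 11 \sqrt{5}\right) = -1379 + 11 \sqrt{5}$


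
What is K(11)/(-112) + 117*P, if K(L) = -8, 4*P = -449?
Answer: -367729/28 ≈ -13133.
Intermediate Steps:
P = -449/4 (P = (1/4)*(-449) = -449/4 ≈ -112.25)
K(11)/(-112) + 117*P = -8/(-112) + 117*(-449/4) = -8*(-1/112) - 52533/4 = 1/14 - 52533/4 = -367729/28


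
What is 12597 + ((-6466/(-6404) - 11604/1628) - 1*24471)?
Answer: -15482336207/1303214 ≈ -11880.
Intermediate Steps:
12597 + ((-6466/(-6404) - 11604/1628) - 1*24471) = 12597 + ((-6466*(-1/6404) - 11604*1/1628) - 24471) = 12597 + ((3233/3202 - 2901/407) - 24471) = 12597 + (-7973171/1303214 - 24471) = 12597 - 31898922965/1303214 = -15482336207/1303214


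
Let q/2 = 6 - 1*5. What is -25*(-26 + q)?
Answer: 600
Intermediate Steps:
q = 2 (q = 2*(6 - 1*5) = 2*(6 - 5) = 2*1 = 2)
-25*(-26 + q) = -25*(-26 + 2) = -25*(-24) = 600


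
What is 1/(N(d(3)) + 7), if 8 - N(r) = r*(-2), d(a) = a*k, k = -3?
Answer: -⅓ ≈ -0.33333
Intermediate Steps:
d(a) = -3*a (d(a) = a*(-3) = -3*a)
N(r) = 8 + 2*r (N(r) = 8 - r*(-2) = 8 - (-2)*r = 8 + 2*r)
1/(N(d(3)) + 7) = 1/((8 + 2*(-3*3)) + 7) = 1/((8 + 2*(-9)) + 7) = 1/((8 - 18) + 7) = 1/(-10 + 7) = 1/(-3) = -⅓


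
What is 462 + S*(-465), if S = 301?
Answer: -139503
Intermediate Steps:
462 + S*(-465) = 462 + 301*(-465) = 462 - 139965 = -139503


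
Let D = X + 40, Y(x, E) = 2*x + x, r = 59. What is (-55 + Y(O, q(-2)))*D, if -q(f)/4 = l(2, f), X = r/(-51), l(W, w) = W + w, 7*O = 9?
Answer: -101314/51 ≈ -1986.5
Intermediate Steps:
O = 9/7 (O = (⅐)*9 = 9/7 ≈ 1.2857)
X = -59/51 (X = 59/(-51) = 59*(-1/51) = -59/51 ≈ -1.1569)
q(f) = -8 - 4*f (q(f) = -4*(2 + f) = -8 - 4*f)
Y(x, E) = 3*x
D = 1981/51 (D = -59/51 + 40 = 1981/51 ≈ 38.843)
(-55 + Y(O, q(-2)))*D = (-55 + 3*(9/7))*(1981/51) = (-55 + 27/7)*(1981/51) = -358/7*1981/51 = -101314/51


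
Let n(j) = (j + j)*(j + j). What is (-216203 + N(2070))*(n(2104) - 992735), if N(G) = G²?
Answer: 68006353998713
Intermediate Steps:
n(j) = 4*j² (n(j) = (2*j)*(2*j) = 4*j²)
(-216203 + N(2070))*(n(2104) - 992735) = (-216203 + 2070²)*(4*2104² - 992735) = (-216203 + 4284900)*(4*4426816 - 992735) = 4068697*(17707264 - 992735) = 4068697*16714529 = 68006353998713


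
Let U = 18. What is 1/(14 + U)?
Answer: 1/32 ≈ 0.031250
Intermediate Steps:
1/(14 + U) = 1/(14 + 18) = 1/32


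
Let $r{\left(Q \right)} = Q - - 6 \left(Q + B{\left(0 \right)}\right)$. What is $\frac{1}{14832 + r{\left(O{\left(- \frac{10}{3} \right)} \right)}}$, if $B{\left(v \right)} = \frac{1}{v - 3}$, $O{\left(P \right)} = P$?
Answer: $\frac{3}{44420} \approx 6.7537 \cdot 10^{-5}$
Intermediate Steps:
$B{\left(v \right)} = \frac{1}{-3 + v}$
$r{\left(Q \right)} = -2 + 7 Q$ ($r{\left(Q \right)} = Q - - 6 \left(Q + \frac{1}{-3 + 0}\right) = Q - - 6 \left(Q + \frac{1}{-3}\right) = Q - - 6 \left(Q - \frac{1}{3}\right) = Q - - 6 \left(- \frac{1}{3} + Q\right) = Q - \left(2 - 6 Q\right) = Q + \left(-2 + 6 Q\right) = -2 + 7 Q$)
$\frac{1}{14832 + r{\left(O{\left(- \frac{10}{3} \right)} \right)}} = \frac{1}{14832 + \left(-2 + 7 \left(- \frac{10}{3}\right)\right)} = \frac{1}{14832 - \frac{76}{3}} = \frac{1}{\frac{44420}{3}} = \frac{3}{44420}$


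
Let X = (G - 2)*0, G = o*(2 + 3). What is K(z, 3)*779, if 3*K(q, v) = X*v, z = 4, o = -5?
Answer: 0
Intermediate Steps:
G = -25 (G = -5*(2 + 3) = -5*5 = -25)
X = 0 (X = (-25 - 2)*0 = -27*0 = 0)
K(q, v) = 0 (K(q, v) = (0*v)/3 = (⅓)*0 = 0)
K(z, 3)*779 = 0*779 = 0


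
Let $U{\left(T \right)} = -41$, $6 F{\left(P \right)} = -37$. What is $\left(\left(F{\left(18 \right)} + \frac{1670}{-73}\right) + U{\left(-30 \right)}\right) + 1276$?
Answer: $\frac{528209}{438} \approx 1206.0$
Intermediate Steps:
$F{\left(P \right)} = - \frac{37}{6}$ ($F{\left(P \right)} = \frac{1}{6} \left(-37\right) = - \frac{37}{6}$)
$\left(\left(F{\left(18 \right)} + \frac{1670}{-73}\right) + U{\left(-30 \right)}\right) + 1276 = \left(\left(- \frac{37}{6} + \frac{1670}{-73}\right) - 41\right) + 1276 = \left(\left(- \frac{37}{6} + 1670 \left(- \frac{1}{73}\right)\right) - 41\right) + 1276 = \left(\left(- \frac{37}{6} - \frac{1670}{73}\right) - 41\right) + 1276 = \left(- \frac{12721}{438} - 41\right) + 1276 = - \frac{30679}{438} + 1276 = \frac{528209}{438}$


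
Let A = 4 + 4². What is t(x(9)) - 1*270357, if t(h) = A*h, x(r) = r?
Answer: -270177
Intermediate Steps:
A = 20 (A = 4 + 16 = 20)
t(h) = 20*h
t(x(9)) - 1*270357 = 20*9 - 1*270357 = 180 - 270357 = -270177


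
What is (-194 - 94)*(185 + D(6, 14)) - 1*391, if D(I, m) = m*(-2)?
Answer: -45607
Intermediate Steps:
D(I, m) = -2*m
(-194 - 94)*(185 + D(6, 14)) - 1*391 = (-194 - 94)*(185 - 2*14) - 1*391 = -288*(185 - 28) - 391 = -288*157 - 391 = -45216 - 391 = -45607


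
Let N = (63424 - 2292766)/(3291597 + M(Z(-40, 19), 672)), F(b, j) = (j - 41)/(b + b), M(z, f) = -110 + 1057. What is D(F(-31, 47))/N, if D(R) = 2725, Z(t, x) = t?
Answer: -4486091200/1114671 ≈ -4024.6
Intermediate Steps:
M(z, f) = 947
F(b, j) = (-41 + j)/(2*b) (F(b, j) = (-41 + j)/((2*b)) = (-41 + j)*(1/(2*b)) = (-41 + j)/(2*b))
N = -1114671/1646272 (N = (63424 - 2292766)/(3291597 + 947) = -2229342/3292544 = -2229342*1/3292544 = -1114671/1646272 ≈ -0.67709)
D(F(-31, 47))/N = 2725/(-1114671/1646272) = 2725*(-1646272/1114671) = -4486091200/1114671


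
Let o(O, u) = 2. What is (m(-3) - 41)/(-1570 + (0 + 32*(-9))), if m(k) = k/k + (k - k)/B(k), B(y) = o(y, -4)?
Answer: 20/929 ≈ 0.021529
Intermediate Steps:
B(y) = 2
m(k) = 1 (m(k) = k/k + (k - k)/2 = 1 + 0*(1/2) = 1 + 0 = 1)
(m(-3) - 41)/(-1570 + (0 + 32*(-9))) = (1 - 41)/(-1570 + (0 + 32*(-9))) = -40/(-1570 + (0 - 288)) = -40/(-1570 - 288) = -40/(-1858) = -40*(-1/1858) = 20/929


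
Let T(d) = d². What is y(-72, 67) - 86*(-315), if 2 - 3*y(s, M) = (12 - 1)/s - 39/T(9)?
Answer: 17554889/648 ≈ 27091.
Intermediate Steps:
y(s, M) = 67/81 - 11/(3*s) (y(s, M) = ⅔ - ((12 - 1)/s - 39/(9²))/3 = ⅔ - (11/s - 39/81)/3 = ⅔ - (11/s - 39*1/81)/3 = ⅔ - (11/s - 13/27)/3 = ⅔ - (-13/27 + 11/s)/3 = ⅔ + (13/81 - 11/(3*s)) = 67/81 - 11/(3*s))
y(-72, 67) - 86*(-315) = (1/81)*(-297 + 67*(-72))/(-72) - 86*(-315) = (1/81)*(-1/72)*(-297 - 4824) - 1*(-27090) = (1/81)*(-1/72)*(-5121) + 27090 = 569/648 + 27090 = 17554889/648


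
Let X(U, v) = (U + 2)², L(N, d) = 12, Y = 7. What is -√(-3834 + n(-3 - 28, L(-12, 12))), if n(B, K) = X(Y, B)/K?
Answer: -27*I*√21/2 ≈ -61.865*I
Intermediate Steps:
X(U, v) = (2 + U)²
n(B, K) = 81/K (n(B, K) = (2 + 7)²/K = 9²/K = 81/K)
-√(-3834 + n(-3 - 28, L(-12, 12))) = -√(-3834 + 81/12) = -√(-3834 + 81*(1/12)) = -√(-3834 + 27/4) = -√(-15309/4) = -27*I*√21/2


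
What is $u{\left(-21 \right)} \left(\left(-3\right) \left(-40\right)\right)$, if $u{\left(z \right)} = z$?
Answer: $-2520$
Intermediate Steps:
$u{\left(-21 \right)} \left(\left(-3\right) \left(-40\right)\right) = - 21 \left(\left(-3\right) \left(-40\right)\right) = \left(-21\right) 120 = -2520$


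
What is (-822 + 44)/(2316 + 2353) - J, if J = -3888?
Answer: 18152294/4669 ≈ 3887.8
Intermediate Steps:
(-822 + 44)/(2316 + 2353) - J = (-822 + 44)/(2316 + 2353) - 1*(-3888) = -778/4669 + 3888 = 18152294/4669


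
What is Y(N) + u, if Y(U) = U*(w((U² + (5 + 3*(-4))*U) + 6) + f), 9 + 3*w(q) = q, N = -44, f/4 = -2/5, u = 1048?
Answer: -158748/5 ≈ -31750.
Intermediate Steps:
f = -8/5 (f = 4*(-2/5) = 4*(-2*⅕) = 4*(-⅖) = -8/5 ≈ -1.6000)
w(q) = -3 + q/3
Y(U) = U*(-13/5 - 7*U/3 + U²/3) (Y(U) = U*((-3 + ((U² + (5 + 3*(-4))*U) + 6)/3) - 8/5) = U*((-3 + ((U² + (5 - 12)*U) + 6)/3) - 8/5) = U*((-3 + ((U² - 7*U) + 6)/3) - 8/5) = U*((-3 + (6 + U² - 7*U)/3) - 8/5) = U*((-3 + (2 - 7*U/3 + U²/3)) - 8/5) = U*((-1 - 7*U/3 + U²/3) - 8/5) = U*(-13/5 - 7*U/3 + U²/3))
Y(N) + u = (1/15)*(-44)*(-39 - 35*(-44) + 5*(-44)²) + 1048 = (1/15)*(-44)*(-39 + 1540 + 5*1936) + 1048 = (1/15)*(-44)*(-39 + 1540 + 9680) + 1048 = (1/15)*(-44)*11181 + 1048 = -163988/5 + 1048 = -158748/5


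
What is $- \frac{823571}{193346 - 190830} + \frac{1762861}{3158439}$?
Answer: $- \frac{2596763407393}{7946632524} \approx -326.78$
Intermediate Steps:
$- \frac{823571}{193346 - 190830} + \frac{1762861}{3158439} = - \frac{823571}{2516} + \frac{1762861}{3158439} = - \frac{2596763407393}{7946632524}$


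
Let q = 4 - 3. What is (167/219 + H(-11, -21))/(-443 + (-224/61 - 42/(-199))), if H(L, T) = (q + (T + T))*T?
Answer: -2290944914/1186890429 ≈ -1.9302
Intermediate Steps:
q = 1
H(L, T) = T*(1 + 2*T) (H(L, T) = (1 + (T + T))*T = (1 + 2*T)*T = T*(1 + 2*T))
(167/219 + H(-11, -21))/(-443 + (-224/61 - 42/(-199))) = (167/219 - 21*(1 + 2*(-21)))/(-443 + (-224/61 - 42/(-199))) = (167*(1/219) - 21*(1 - 42))/(-443 + (-224*1/61 - 42*(-1/199))) = (167/219 - 21*(-41))/(-443 + (-224/61 + 42/199)) = (167/219 + 861)/(-443 - 42014/12139) = 188726/(219*(-5419591/12139)) = (188726/219)*(-12139/5419591) = -2290944914/1186890429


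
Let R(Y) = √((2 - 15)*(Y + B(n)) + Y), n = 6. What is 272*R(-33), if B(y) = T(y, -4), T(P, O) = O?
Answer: 2176*√7 ≈ 5757.2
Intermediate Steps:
B(y) = -4
R(Y) = √(52 - 12*Y) (R(Y) = √((2 - 15)*(Y - 4) + Y) = √(-13*(-4 + Y) + Y) = √((52 - 13*Y) + Y) = √(52 - 12*Y))
272*R(-33) = 272*(2*√(13 - 3*(-33))) = 272*(2*√(13 + 99)) = 272*(2*√112) = 272*(2*(4*√7)) = 272*(8*√7) = 2176*√7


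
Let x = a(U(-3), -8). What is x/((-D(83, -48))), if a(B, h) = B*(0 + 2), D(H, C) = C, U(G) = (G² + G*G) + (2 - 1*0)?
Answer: ⅚ ≈ 0.83333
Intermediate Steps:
U(G) = 2 + 2*G² (U(G) = (G² + G²) + (2 + 0) = 2*G² + 2 = 2 + 2*G²)
a(B, h) = 2*B (a(B, h) = B*2 = 2*B)
x = 40 (x = 2*(2 + 2*(-3)²) = 2*(2 + 2*9) = 2*(2 + 18) = 2*20 = 40)
x/((-D(83, -48))) = 40/((-1*(-48))) = 40/48 = 40*(1/48) = ⅚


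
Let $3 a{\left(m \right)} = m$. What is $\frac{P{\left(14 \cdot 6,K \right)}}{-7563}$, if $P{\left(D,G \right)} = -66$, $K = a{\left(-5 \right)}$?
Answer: $\frac{22}{2521} \approx 0.0087267$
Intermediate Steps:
$a{\left(m \right)} = \frac{m}{3}$
$K = - \frac{5}{3}$ ($K = \frac{1}{3} \left(-5\right) = - \frac{5}{3} \approx -1.6667$)
$\frac{P{\left(14 \cdot 6,K \right)}}{-7563} = - \frac{66}{-7563} = \left(-66\right) \left(- \frac{1}{7563}\right) = \frac{22}{2521}$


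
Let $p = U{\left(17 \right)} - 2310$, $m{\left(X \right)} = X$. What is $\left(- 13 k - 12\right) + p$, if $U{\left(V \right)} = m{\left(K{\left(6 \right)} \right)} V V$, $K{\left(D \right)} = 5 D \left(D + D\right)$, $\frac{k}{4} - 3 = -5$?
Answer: $101822$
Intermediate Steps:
$k = -8$ ($k = 12 + 4 \left(-5\right) = 12 - 20 = -8$)
$K{\left(D \right)} = 10 D^{2}$ ($K{\left(D \right)} = 5 D 2 D = 10 D^{2}$)
$U{\left(V \right)} = 360 V^{2}$ ($U{\left(V \right)} = 10 \cdot 6^{2} V V = 10 \cdot 36 V V = 360 V V = 360 V^{2}$)
$p = 101730$ ($p = 360 \cdot 17^{2} - 2310 = 360 \cdot 289 - 2310 = 104040 - 2310 = 101730$)
$\left(- 13 k - 12\right) + p = \left(\left(-13\right) \left(-8\right) - 12\right) + 101730 = \left(104 - 12\right) + 101730 = 92 + 101730 = 101822$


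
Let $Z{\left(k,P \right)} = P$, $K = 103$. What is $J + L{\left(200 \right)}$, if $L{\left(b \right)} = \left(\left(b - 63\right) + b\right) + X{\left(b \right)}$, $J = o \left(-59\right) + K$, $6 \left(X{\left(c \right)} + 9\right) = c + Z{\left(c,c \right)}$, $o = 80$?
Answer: $- \frac{12667}{3} \approx -4222.3$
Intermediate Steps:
$X{\left(c \right)} = -9 + \frac{c}{3}$ ($X{\left(c \right)} = -9 + \frac{c + c}{6} = -9 + \frac{2 c}{6} = -9 + \frac{c}{3}$)
$J = -4617$ ($J = 80 \left(-59\right) + 103 = -4720 + 103 = -4617$)
$L{\left(b \right)} = -72 + \frac{7 b}{3}$ ($L{\left(b \right)} = \left(\left(b - 63\right) + b\right) + \left(-9 + \frac{b}{3}\right) = \left(\left(-63 + b\right) + b\right) + \left(-9 + \frac{b}{3}\right) = \left(-63 + 2 b\right) + \left(-9 + \frac{b}{3}\right) = -72 + \frac{7 b}{3}$)
$J + L{\left(200 \right)} = -4617 + \left(-72 + \frac{7}{3} \cdot 200\right) = -4617 + \left(-72 + \frac{1400}{3}\right) = -4617 + \frac{1184}{3} = - \frac{12667}{3}$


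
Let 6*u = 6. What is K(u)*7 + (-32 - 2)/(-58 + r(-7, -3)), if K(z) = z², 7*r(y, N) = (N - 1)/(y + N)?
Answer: 7693/1014 ≈ 7.5868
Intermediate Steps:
r(y, N) = (-1 + N)/(7*(N + y)) (r(y, N) = ((N - 1)/(y + N))/7 = ((-1 + N)/(N + y))/7 = (-1 + N)/(7*(N + y)))
u = 1 (u = (⅙)*6 = 1)
K(u)*7 + (-32 - 2)/(-58 + r(-7, -3)) = 1²*7 + (-32 - 2)/(-58 + (-1 - 3)/(7*(-3 - 7))) = 1*7 - 34/(-58 + (⅐)*(-4)/(-10)) = 7 - 34/(-58 + (⅐)*(-⅒)*(-4)) = 7 - 34/(-58 + 2/35) = 7 - 34/(-2028/35) = 7 - 34*(-35/2028) = 7 + 595/1014 = 7693/1014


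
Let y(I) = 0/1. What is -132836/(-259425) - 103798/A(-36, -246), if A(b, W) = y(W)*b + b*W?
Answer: -1430633363/127637100 ≈ -11.209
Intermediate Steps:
y(I) = 0 (y(I) = 0*1 = 0)
A(b, W) = W*b (A(b, W) = 0*b + b*W = 0 + W*b = W*b)
-132836/(-259425) - 103798/A(-36, -246) = -132836/(-259425) - 103798/((-246*(-36))) = -132836*(-1/259425) - 103798/8856 = 132836/259425 - 103798*1/8856 = 132836/259425 - 51899/4428 = -1430633363/127637100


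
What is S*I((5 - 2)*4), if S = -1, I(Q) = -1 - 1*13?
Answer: 14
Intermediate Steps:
I(Q) = -14 (I(Q) = -1 - 13 = -14)
S*I((5 - 2)*4) = -1*(-14) = 14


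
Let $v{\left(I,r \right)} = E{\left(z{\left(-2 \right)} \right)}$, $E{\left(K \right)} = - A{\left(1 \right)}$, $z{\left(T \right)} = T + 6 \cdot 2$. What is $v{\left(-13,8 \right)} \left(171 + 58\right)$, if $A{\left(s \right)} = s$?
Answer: $-229$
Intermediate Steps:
$z{\left(T \right)} = 12 + T$ ($z{\left(T \right)} = T + 12 = 12 + T$)
$E{\left(K \right)} = -1$ ($E{\left(K \right)} = \left(-1\right) 1 = -1$)
$v{\left(I,r \right)} = -1$
$v{\left(-13,8 \right)} \left(171 + 58\right) = - (171 + 58) = \left(-1\right) 229 = -229$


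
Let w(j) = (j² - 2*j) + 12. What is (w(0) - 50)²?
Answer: 1444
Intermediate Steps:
w(j) = 12 + j² - 2*j
(w(0) - 50)² = ((12 + 0² - 2*0) - 50)² = ((12 + 0 + 0) - 50)² = (12 - 50)² = (-38)² = 1444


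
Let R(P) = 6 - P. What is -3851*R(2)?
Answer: -15404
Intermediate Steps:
-3851*R(2) = -3851*(6 - 1*2) = -3851*(6 - 2) = -3851*4 = -15404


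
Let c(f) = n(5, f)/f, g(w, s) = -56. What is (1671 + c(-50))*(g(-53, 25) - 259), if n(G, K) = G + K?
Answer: -1053297/2 ≈ -5.2665e+5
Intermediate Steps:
c(f) = (5 + f)/f
(1671 + c(-50))*(g(-53, 25) - 259) = (1671 + (5 - 50)/(-50))*(-56 - 259) = (1671 - 1/50*(-45))*(-315) = (1671 + 9/10)*(-315) = (16719/10)*(-315) = -1053297/2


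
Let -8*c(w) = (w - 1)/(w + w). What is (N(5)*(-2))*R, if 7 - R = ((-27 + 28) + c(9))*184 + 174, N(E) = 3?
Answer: 6134/3 ≈ 2044.7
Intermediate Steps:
c(w) = -(-1 + w)/(16*w) (c(w) = -(w - 1)/(8*(w + w)) = -(-1 + w)/(8*(2*w)) = -(-1 + w)*1/(2*w)/8 = -(-1 + w)/(16*w))
R = -3067/9 (R = 7 - (((-27 + 28) + (1/16)*(1 - 1*9)/9)*184 + 174) = 7 - ((1 + (1/16)*(⅑)*(1 - 9))*184 + 174) = 7 - ((1 + (1/16)*(⅑)*(-8))*184 + 174) = 7 - ((1 - 1/18)*184 + 174) = 7 - ((17/18)*184 + 174) = 7 - (1564/9 + 174) = 7 - 1*3130/9 = 7 - 3130/9 = -3067/9 ≈ -340.78)
(N(5)*(-2))*R = (3*(-2))*(-3067/9) = -6*(-3067/9) = 6134/3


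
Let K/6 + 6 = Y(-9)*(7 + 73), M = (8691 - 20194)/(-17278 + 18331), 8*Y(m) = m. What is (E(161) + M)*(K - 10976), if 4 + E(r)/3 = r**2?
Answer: -945650185600/1053 ≈ -8.9805e+8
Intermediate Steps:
Y(m) = m/8
E(r) = -12 + 3*r**2
M = -11503/1053 ≈ -10.924
K = -576 (K = -36 + 6*(((1/8)*(-9))*(7 + 73)) = -36 + 6*(-9/8*80) = -36 + 6*(-90) = -36 - 540 = -576)
(E(161) + M)*(K - 10976) = ((-12 + 3*161**2) - 11503/1053)*(-576 - 10976) = ((-12 + 3*25921) - 11503/1053)*(-11552) = ((-12 + 77763) - 11503/1053)*(-11552) = (77751 - 11503/1053)*(-11552) = (81860300/1053)*(-11552) = -945650185600/1053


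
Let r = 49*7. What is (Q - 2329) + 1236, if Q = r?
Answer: -750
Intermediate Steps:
r = 343
Q = 343
(Q - 2329) + 1236 = (343 - 2329) + 1236 = -1986 + 1236 = -750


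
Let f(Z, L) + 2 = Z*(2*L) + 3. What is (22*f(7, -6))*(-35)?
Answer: 63910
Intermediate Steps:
f(Z, L) = 1 + 2*L*Z (f(Z, L) = -2 + (Z*(2*L) + 3) = -2 + (2*L*Z + 3) = -2 + (3 + 2*L*Z) = 1 + 2*L*Z)
(22*f(7, -6))*(-35) = (22*(1 + 2*(-6)*7))*(-35) = (22*(1 - 84))*(-35) = (22*(-83))*(-35) = -1826*(-35) = 63910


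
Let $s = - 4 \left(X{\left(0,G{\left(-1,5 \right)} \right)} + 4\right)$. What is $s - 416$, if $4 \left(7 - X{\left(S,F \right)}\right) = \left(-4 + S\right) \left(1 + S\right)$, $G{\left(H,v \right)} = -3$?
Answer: $-464$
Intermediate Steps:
$X{\left(S,F \right)} = 7 - \frac{\left(1 + S\right) \left(-4 + S\right)}{4}$ ($X{\left(S,F \right)} = 7 - \frac{\left(-4 + S\right) \left(1 + S\right)}{4} = 7 - \frac{\left(1 + S\right) \left(-4 + S\right)}{4}$)
$s = -48$ ($s = - 4 \left(\left(8 - \frac{0^{2}}{4} + \frac{3}{4} \cdot 0\right) + 4\right) = - 4 \left(\left(8 - 0 + 0\right) + 4\right) = - 4 \left(\left(8 + 0 + 0\right) + 4\right) = - 4 \left(8 + 4\right) = \left(-4\right) 12 = -48$)
$s - 416 = -48 - 416 = -464$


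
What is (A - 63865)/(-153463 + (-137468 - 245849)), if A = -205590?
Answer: 53891/107356 ≈ 0.50198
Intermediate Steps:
(A - 63865)/(-153463 + (-137468 - 245849)) = (-205590 - 63865)/(-153463 + (-137468 - 245849)) = -269455/(-153463 - 383317) = -269455/(-536780) = -269455*(-1/536780) = 53891/107356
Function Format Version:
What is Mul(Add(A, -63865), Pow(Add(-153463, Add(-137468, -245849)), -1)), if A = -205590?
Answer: Rational(53891, 107356) ≈ 0.50198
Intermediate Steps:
Mul(Add(A, -63865), Pow(Add(-153463, Add(-137468, -245849)), -1)) = Mul(Add(-205590, -63865), Pow(Add(-153463, Add(-137468, -245849)), -1)) = Mul(-269455, Pow(Add(-153463, -383317), -1)) = Mul(-269455, Pow(-536780, -1)) = Mul(-269455, Rational(-1, 536780)) = Rational(53891, 107356)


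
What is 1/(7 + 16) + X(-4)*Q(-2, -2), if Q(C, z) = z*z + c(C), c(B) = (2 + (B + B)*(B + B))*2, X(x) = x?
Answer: -3679/23 ≈ -159.96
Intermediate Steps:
c(B) = 4 + 8*B**2 (c(B) = (2 + (2*B)*(2*B))*2 = (2 + 4*B**2)*2 = 4 + 8*B**2)
Q(C, z) = 4 + z**2 + 8*C**2 (Q(C, z) = z*z + (4 + 8*C**2) = z**2 + (4 + 8*C**2) = 4 + z**2 + 8*C**2)
1/(7 + 16) + X(-4)*Q(-2, -2) = 1/(7 + 16) - 4*(4 + (-2)**2 + 8*(-2)**2) = 1/23 - 4*(4 + 4 + 8*4) = 1/23 - 4*(4 + 4 + 32) = 1/23 - 4*40 = 1/23 - 160 = -3679/23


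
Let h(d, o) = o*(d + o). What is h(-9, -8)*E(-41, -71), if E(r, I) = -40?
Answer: -5440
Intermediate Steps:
h(-9, -8)*E(-41, -71) = -8*(-9 - 8)*(-40) = -8*(-17)*(-40) = 136*(-40) = -5440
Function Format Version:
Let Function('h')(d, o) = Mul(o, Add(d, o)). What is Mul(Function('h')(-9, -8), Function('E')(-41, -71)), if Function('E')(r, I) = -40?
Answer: -5440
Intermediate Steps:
Mul(Function('h')(-9, -8), Function('E')(-41, -71)) = Mul(Mul(-8, Add(-9, -8)), -40) = Mul(Mul(-8, -17), -40) = Mul(136, -40) = -5440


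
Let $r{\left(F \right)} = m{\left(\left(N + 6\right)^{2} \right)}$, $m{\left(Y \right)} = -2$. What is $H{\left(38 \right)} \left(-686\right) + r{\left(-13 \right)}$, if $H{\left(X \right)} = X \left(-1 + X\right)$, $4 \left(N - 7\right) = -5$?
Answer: $-964518$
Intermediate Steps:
$N = \frac{23}{4}$ ($N = 7 + \frac{1}{4} \left(-5\right) = 7 - \frac{5}{4} = \frac{23}{4} \approx 5.75$)
$r{\left(F \right)} = -2$
$H{\left(38 \right)} \left(-686\right) + r{\left(-13 \right)} = 38 \left(-1 + 38\right) \left(-686\right) - 2 = 38 \cdot 37 \left(-686\right) - 2 = 1406 \left(-686\right) - 2 = -964516 - 2 = -964518$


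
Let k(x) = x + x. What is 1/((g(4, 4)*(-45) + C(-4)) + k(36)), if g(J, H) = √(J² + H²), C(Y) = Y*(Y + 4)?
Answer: -1/828 - 5*√2/1656 ≈ -0.0054777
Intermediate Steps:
C(Y) = Y*(4 + Y)
g(J, H) = √(H² + J²)
k(x) = 2*x
1/((g(4, 4)*(-45) + C(-4)) + k(36)) = 1/((√(4² + 4²)*(-45) - 4*(4 - 4)) + 2*36) = 1/((√(16 + 16)*(-45) - 4*0) + 72) = 1/((√32*(-45) + 0) + 72) = 1/(((4*√2)*(-45) + 0) + 72) = 1/((-180*√2 + 0) + 72) = 1/(-180*√2 + 72) = 1/(72 - 180*√2)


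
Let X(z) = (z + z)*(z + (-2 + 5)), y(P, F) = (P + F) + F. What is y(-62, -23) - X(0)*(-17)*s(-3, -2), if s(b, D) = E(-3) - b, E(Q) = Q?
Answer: -108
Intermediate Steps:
y(P, F) = P + 2*F (y(P, F) = (F + P) + F = P + 2*F)
X(z) = 2*z*(3 + z) (X(z) = (2*z)*(z + 3) = (2*z)*(3 + z) = 2*z*(3 + z))
s(b, D) = -3 - b
y(-62, -23) - X(0)*(-17)*s(-3, -2) = (-62 + 2*(-23)) - (2*0*(3 + 0))*(-17)*(-3 - 1*(-3)) = (-62 - 46) - (2*0*3)*(-17)*(-3 + 3) = -108 - 0*(-17)*0 = -108 - 0*0 = -108 - 1*0 = -108 + 0 = -108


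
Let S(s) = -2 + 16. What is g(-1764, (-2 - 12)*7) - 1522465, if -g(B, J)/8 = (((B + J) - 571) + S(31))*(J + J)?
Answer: -5315457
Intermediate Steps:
S(s) = 14
g(B, J) = -16*J*(-557 + B + J) (g(B, J) = -8*(((B + J) - 571) + 14)*(J + J) = -8*((-571 + B + J) + 14)*2*J = -8*(-557 + B + J)*2*J = -16*J*(-557 + B + J))
g(-1764, (-2 - 12)*7) - 1522465 = 16*((-2 - 12)*7)*(557 - 1*(-1764) - (-2 - 12)*7) - 1522465 = 16*(-14*7)*(557 + 1764 - (-14)*7) - 1522465 = 16*(-98)*(557 + 1764 - 1*(-98)) - 1522465 = 16*(-98)*(557 + 1764 + 98) - 1522465 = 16*(-98)*2419 - 1522465 = -3792992 - 1522465 = -5315457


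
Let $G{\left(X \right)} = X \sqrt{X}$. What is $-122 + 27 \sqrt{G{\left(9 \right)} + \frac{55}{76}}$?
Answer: $-122 + \frac{189 \sqrt{817}}{38} \approx 20.164$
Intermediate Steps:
$G{\left(X \right)} = X^{\frac{3}{2}}$
$-122 + 27 \sqrt{G{\left(9 \right)} + \frac{55}{76}} = -122 + 27 \sqrt{9^{\frac{3}{2}} + \frac{55}{76}} = -122 + 27 \sqrt{27 + 55 \cdot \frac{1}{76}} = -122 + 27 \sqrt{27 + \frac{55}{76}} = -122 + 27 \sqrt{\frac{2107}{76}} = -122 + 27 \frac{7 \sqrt{817}}{38} = -122 + \frac{189 \sqrt{817}}{38}$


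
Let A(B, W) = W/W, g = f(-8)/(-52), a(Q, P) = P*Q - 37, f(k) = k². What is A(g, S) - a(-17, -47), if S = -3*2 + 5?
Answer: -761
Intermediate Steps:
a(Q, P) = -37 + P*Q
g = -16/13 (g = (-8)²/(-52) = 64*(-1/52) = -16/13 ≈ -1.2308)
S = -1 (S = -6 + 5 = -1)
A(B, W) = 1
A(g, S) - a(-17, -47) = 1 - (-37 - 47*(-17)) = 1 - (-37 + 799) = 1 - 1*762 = 1 - 762 = -761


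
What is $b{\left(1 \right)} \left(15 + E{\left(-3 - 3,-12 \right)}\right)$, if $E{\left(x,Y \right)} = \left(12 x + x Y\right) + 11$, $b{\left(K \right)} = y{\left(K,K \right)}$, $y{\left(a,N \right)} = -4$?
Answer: $-104$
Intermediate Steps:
$b{\left(K \right)} = -4$
$E{\left(x,Y \right)} = 11 + 12 x + Y x$ ($E{\left(x,Y \right)} = \left(12 x + Y x\right) + 11 = 11 + 12 x + Y x$)
$b{\left(1 \right)} \left(15 + E{\left(-3 - 3,-12 \right)}\right) = - 4 \left(15 + \left(11 + 12 \left(-3 - 3\right) - 12 \left(-3 - 3\right)\right)\right) = - 4 \left(15 + \left(11 + 12 \left(-6\right) - -72\right)\right) = - 4 \left(15 + \left(11 - 72 + 72\right)\right) = - 4 \left(15 + 11\right) = \left(-4\right) 26 = -104$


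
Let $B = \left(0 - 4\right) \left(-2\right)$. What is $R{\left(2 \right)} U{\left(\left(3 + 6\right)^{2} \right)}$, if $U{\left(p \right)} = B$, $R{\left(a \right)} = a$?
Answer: $16$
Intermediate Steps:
$B = 8$ ($B = \left(-4\right) \left(-2\right) = 8$)
$U{\left(p \right)} = 8$
$R{\left(2 \right)} U{\left(\left(3 + 6\right)^{2} \right)} = 2 \cdot 8 = 16$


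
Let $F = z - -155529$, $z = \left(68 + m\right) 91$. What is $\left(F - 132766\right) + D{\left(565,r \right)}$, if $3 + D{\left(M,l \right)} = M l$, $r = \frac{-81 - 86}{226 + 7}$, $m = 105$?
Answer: $\frac{8876844}{233} \approx 38098.0$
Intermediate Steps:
$z = 15743$ ($z = \left(68 + 105\right) 91 = 173 \cdot 91 = 15743$)
$r = - \frac{167}{233} \approx -0.71674$
$F = 171272$ ($F = 15743 - -155529 = 15743 + 155529 = 171272$)
$D{\left(M,l \right)} = -3 + M l$
$\left(F - 132766\right) + D{\left(565,r \right)} = \left(171272 - 132766\right) + \left(-3 + 565 \left(- \frac{167}{233}\right)\right) = 38506 - \frac{95054}{233} = \frac{8876844}{233}$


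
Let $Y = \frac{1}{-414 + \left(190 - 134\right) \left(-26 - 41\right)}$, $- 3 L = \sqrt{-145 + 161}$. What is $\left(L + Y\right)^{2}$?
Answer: $\frac{277788889}{156200004} \approx 1.7784$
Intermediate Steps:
$L = - \frac{4}{3}$ ($L = - \frac{\sqrt{-145 + 161}}{3} = - \frac{\sqrt{16}}{3} = \left(- \frac{1}{3}\right) 4 = - \frac{4}{3} \approx -1.3333$)
$Y = - \frac{1}{4166}$ ($Y = \frac{1}{-414 + \left(190 - 134\right) \left(-67\right)} = \frac{1}{-414 + 56 \left(-67\right)} = \frac{1}{-414 - 3752} = \frac{1}{-4166} = - \frac{1}{4166} \approx -0.00024004$)
$\left(L + Y\right)^{2} = \left(- \frac{4}{3} - \frac{1}{4166}\right)^{2} = \left(- \frac{16667}{12498}\right)^{2} = \frac{277788889}{156200004}$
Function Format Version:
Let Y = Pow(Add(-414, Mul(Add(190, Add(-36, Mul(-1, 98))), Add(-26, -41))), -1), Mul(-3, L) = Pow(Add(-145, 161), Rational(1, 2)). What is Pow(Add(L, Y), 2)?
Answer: Rational(277788889, 156200004) ≈ 1.7784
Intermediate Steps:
L = Rational(-4, 3) (L = Mul(Rational(-1, 3), Pow(Add(-145, 161), Rational(1, 2))) = Mul(Rational(-1, 3), Pow(16, Rational(1, 2))) = Mul(Rational(-1, 3), 4) = Rational(-4, 3) ≈ -1.3333)
Y = Rational(-1, 4166) (Y = Pow(Add(-414, Mul(Add(190, Add(-36, -98)), -67)), -1) = Pow(Add(-414, Mul(Add(190, -134), -67)), -1) = Pow(Add(-414, Mul(56, -67)), -1) = Pow(Add(-414, -3752), -1) = Pow(-4166, -1) = Rational(-1, 4166) ≈ -0.00024004)
Pow(Add(L, Y), 2) = Pow(Add(Rational(-4, 3), Rational(-1, 4166)), 2) = Pow(Rational(-16667, 12498), 2) = Rational(277788889, 156200004)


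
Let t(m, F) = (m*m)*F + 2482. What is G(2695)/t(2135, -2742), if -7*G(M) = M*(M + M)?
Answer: 1037575/6249325234 ≈ 0.00016603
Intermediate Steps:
t(m, F) = 2482 + F*m**2 (t(m, F) = m**2*F + 2482 = F*m**2 + 2482 = 2482 + F*m**2)
G(M) = -2*M**2/7 (G(M) = -M*(M + M)/7 = -M*2*M/7 = -2*M**2/7)
G(2695)/t(2135, -2742) = (-2/7*2695**2)/(2482 - 2742*2135**2) = (-2/7*7263025)/(2482 - 2742*4558225) = -2075150/(2482 - 12498652950) = -2075150/(-12498650468) = -2075150*(-1/12498650468) = 1037575/6249325234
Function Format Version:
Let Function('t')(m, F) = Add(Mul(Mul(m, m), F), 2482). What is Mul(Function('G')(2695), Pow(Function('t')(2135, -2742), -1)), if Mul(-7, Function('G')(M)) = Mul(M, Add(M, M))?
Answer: Rational(1037575, 6249325234) ≈ 0.00016603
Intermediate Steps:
Function('t')(m, F) = Add(2482, Mul(F, Pow(m, 2))) (Function('t')(m, F) = Add(Mul(Pow(m, 2), F), 2482) = Add(Mul(F, Pow(m, 2)), 2482) = Add(2482, Mul(F, Pow(m, 2))))
Function('G')(M) = Mul(Rational(-2, 7), Pow(M, 2)) (Function('G')(M) = Mul(Rational(-1, 7), Mul(M, Add(M, M))) = Mul(Rational(-1, 7), Mul(M, Mul(2, M))) = Mul(Rational(-1, 7), Mul(2, Pow(M, 2))) = Mul(Rational(-2, 7), Pow(M, 2)))
Mul(Function('G')(2695), Pow(Function('t')(2135, -2742), -1)) = Mul(Mul(Rational(-2, 7), Pow(2695, 2)), Pow(Add(2482, Mul(-2742, Pow(2135, 2))), -1)) = Mul(Mul(Rational(-2, 7), 7263025), Pow(Add(2482, Mul(-2742, 4558225)), -1)) = Mul(-2075150, Pow(Add(2482, -12498652950), -1)) = Mul(-2075150, Pow(-12498650468, -1)) = Mul(-2075150, Rational(-1, 12498650468)) = Rational(1037575, 6249325234)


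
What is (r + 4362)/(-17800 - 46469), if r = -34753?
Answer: 30391/64269 ≈ 0.47287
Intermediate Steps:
(r + 4362)/(-17800 - 46469) = (-34753 + 4362)/(-17800 - 46469) = -30391/(-64269) = -30391*(-1/64269) = 30391/64269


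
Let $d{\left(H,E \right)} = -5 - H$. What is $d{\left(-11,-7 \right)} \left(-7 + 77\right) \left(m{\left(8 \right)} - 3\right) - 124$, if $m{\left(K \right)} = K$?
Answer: $1976$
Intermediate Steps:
$d{\left(-11,-7 \right)} \left(-7 + 77\right) \left(m{\left(8 \right)} - 3\right) - 124 = \left(-5 - -11\right) \left(-7 + 77\right) \left(8 - 3\right) - 124 = \left(-5 + 11\right) 70 \cdot 5 - 124 = 6 \cdot 350 - 124 = 2100 - 124 = 1976$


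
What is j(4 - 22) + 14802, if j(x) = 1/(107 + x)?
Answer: 1317379/89 ≈ 14802.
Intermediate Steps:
j(4 - 22) + 14802 = 1/(107 + (4 - 22)) + 14802 = 1/(107 - 18) + 14802 = 1/89 + 14802 = 1317379/89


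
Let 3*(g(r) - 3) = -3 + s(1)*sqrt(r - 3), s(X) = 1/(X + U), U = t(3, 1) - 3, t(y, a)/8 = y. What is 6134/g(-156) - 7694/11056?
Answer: 98448468541/32399608 - 134948*I*sqrt(159)/5861 ≈ 3038.6 - 290.33*I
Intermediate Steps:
t(y, a) = 8*y
U = 21 (U = 8*3 - 3 = 24 - 3 = 21)
s(X) = 1/(21 + X) (s(X) = 1/(X + 21) = 1/(21 + X))
g(r) = 2 + sqrt(-3 + r)/66 (g(r) = 3 + (-3 + sqrt(r - 3)/(21 + 1))/3 = 3 + (-3 + sqrt(-3 + r)/22)/3 = 3 + (-1 + sqrt(-3 + r)/66) = 2 + sqrt(-3 + r)/66)
6134/g(-156) - 7694/11056 = 6134/(2 + sqrt(-3 - 156)/66) - 7694/11056 = 6134/(2 + sqrt(-159)/66) - 7694*1/11056 = 6134/(2 + (I*sqrt(159))/66) - 3847/5528 = 6134/(2 + I*sqrt(159)/66) - 3847/5528 = -3847/5528 + 6134/(2 + I*sqrt(159)/66)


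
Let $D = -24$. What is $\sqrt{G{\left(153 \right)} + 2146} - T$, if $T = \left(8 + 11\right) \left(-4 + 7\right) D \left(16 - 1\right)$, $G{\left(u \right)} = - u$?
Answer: $20520 + \sqrt{1993} \approx 20565.0$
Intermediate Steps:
$T = -20520$ ($T = \left(8 + 11\right) \left(-4 + 7\right) \left(-24\right) \left(16 - 1\right) = 19 \cdot 3 \left(-24\right) \left(16 - 1\right) = 57 \left(-24\right) 15 = \left(-1368\right) 15 = -20520$)
$\sqrt{G{\left(153 \right)} + 2146} - T = \sqrt{\left(-1\right) 153 + 2146} - -20520 = \sqrt{-153 + 2146} + 20520 = \sqrt{1993} + 20520 = 20520 + \sqrt{1993}$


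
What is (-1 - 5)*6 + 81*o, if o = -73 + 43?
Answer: -2466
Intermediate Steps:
o = -30
(-1 - 5)*6 + 81*o = (-1 - 5)*6 + 81*(-30) = -6*6 - 2430 = -36 - 2430 = -2466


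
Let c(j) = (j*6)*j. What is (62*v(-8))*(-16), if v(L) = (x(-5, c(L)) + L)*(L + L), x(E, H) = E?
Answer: -206336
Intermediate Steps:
c(j) = 6*j**2 (c(j) = (6*j)*j = 6*j**2)
v(L) = 2*L*(-5 + L) (v(L) = (-5 + L)*(L + L) = (-5 + L)*(2*L) = 2*L*(-5 + L))
(62*v(-8))*(-16) = (62*(2*(-8)*(-5 - 8)))*(-16) = (62*(2*(-8)*(-13)))*(-16) = (62*208)*(-16) = 12896*(-16) = -206336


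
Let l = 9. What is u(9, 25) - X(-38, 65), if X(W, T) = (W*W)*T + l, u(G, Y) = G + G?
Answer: -93851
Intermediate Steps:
u(G, Y) = 2*G
X(W, T) = 9 + T*W² (X(W, T) = (W*W)*T + 9 = W²*T + 9 = T*W² + 9 = 9 + T*W²)
u(9, 25) - X(-38, 65) = 2*9 - (9 + 65*(-38)²) = 18 - (9 + 65*1444) = 18 - (9 + 93860) = 18 - 1*93869 = 18 - 93869 = -93851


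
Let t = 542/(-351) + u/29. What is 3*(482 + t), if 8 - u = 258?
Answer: 4802810/3393 ≈ 1415.5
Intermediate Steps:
u = -250 (u = 8 - 1*258 = 8 - 258 = -250)
t = -103468/10179 (t = 542/(-351) - 250/29 = 542*(-1/351) - 250*1/29 = -542/351 - 250/29 = -103468/10179 ≈ -10.165)
3*(482 + t) = 3*(482 - 103468/10179) = 3*(4802810/10179) = 4802810/3393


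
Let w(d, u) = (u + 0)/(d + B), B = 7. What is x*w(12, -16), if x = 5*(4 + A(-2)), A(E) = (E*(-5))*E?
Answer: 1280/19 ≈ 67.368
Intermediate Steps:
A(E) = -5*E² (A(E) = (-5*E)*E = -5*E²)
x = -80 (x = 5*(4 - 5*(-2)²) = 5*(4 - 5*4) = 5*(4 - 20) = 5*(-16) = -80)
w(d, u) = u/(7 + d) (w(d, u) = (u + 0)/(d + 7) = u/(7 + d))
x*w(12, -16) = -(-1280)/(7 + 12) = -(-1280)/19 = -80*(-16/19) = 1280/19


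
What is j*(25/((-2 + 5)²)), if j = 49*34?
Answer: 41650/9 ≈ 4627.8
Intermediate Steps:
j = 1666
j*(25/((-2 + 5)²)) = 1666*(25/((-2 + 5)²)) = 1666*(25/(3²)) = 1666*(25/9) = 41650/9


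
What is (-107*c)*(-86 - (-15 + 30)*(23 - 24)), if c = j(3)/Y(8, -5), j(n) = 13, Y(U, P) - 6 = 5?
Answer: 98761/11 ≈ 8978.3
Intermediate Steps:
Y(U, P) = 11 (Y(U, P) = 6 + 5 = 11)
c = 13/11 ≈ 1.1818
(-107*c)*(-86 - (-15 + 30)*(23 - 24)) = (-107*13/11)*(-86 - (-15 + 30)*(23 - 24)) = -1391*(-86 - 15*(-1))/11 = -1391*(-86 - 1*(-15))/11 = -1391*(-86 + 15)/11 = -1391/11*(-71) = 98761/11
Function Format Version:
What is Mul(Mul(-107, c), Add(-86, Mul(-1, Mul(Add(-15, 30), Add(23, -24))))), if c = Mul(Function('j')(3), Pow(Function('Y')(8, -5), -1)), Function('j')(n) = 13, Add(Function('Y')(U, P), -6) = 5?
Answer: Rational(98761, 11) ≈ 8978.3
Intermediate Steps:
Function('Y')(U, P) = 11 (Function('Y')(U, P) = Add(6, 5) = 11)
c = Rational(13, 11) (c = Mul(13, Pow(11, -1)) = Mul(13, Rational(1, 11)) = Rational(13, 11) ≈ 1.1818)
Mul(Mul(-107, c), Add(-86, Mul(-1, Mul(Add(-15, 30), Add(23, -24))))) = Mul(Mul(-107, Rational(13, 11)), Add(-86, Mul(-1, Mul(Add(-15, 30), Add(23, -24))))) = Mul(Rational(-1391, 11), Add(-86, Mul(-1, Mul(15, -1)))) = Mul(Rational(-1391, 11), Add(-86, Mul(-1, -15))) = Mul(Rational(-1391, 11), Add(-86, 15)) = Mul(Rational(-1391, 11), -71) = Rational(98761, 11)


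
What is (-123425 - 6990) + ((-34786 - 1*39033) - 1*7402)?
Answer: -211636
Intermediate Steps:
(-123425 - 6990) + ((-34786 - 1*39033) - 1*7402) = -130415 + ((-34786 - 39033) - 7402) = -130415 + (-73819 - 7402) = -130415 - 81221 = -211636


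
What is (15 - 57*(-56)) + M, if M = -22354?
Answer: -19147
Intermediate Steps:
(15 - 57*(-56)) + M = (15 - 57*(-56)) - 22354 = (15 + 3192) - 22354 = 3207 - 22354 = -19147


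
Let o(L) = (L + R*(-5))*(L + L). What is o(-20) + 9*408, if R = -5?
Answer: 3472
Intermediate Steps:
o(L) = 2*L*(25 + L) (o(L) = (L - 5*(-5))*(L + L) = (L + 25)*(2*L) = (25 + L)*(2*L) = 2*L*(25 + L))
o(-20) + 9*408 = 2*(-20)*(25 - 20) + 9*408 = 2*(-20)*5 + 3672 = -200 + 3672 = 3472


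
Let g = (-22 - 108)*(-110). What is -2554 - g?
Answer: -16854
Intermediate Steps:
g = 14300 (g = -130*(-110) = 14300)
-2554 - g = -2554 - 1*14300 = -2554 - 14300 = -16854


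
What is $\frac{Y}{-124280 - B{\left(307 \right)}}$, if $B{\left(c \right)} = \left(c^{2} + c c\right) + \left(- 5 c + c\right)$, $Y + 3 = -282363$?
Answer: $\frac{47061}{51925} \approx 0.90633$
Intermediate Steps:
$Y = -282366$ ($Y = -3 - 282363 = -282366$)
$B{\left(c \right)} = - 4 c + 2 c^{2}$ ($B{\left(c \right)} = \left(c^{2} + c^{2}\right) - 4 c = 2 c^{2} - 4 c = - 4 c + 2 c^{2}$)
$\frac{Y}{-124280 - B{\left(307 \right)}} = - \frac{282366}{-124280 - 2 \cdot 307 \left(-2 + 307\right)} = - \frac{282366}{-124280 - 2 \cdot 307 \cdot 305} = - \frac{282366}{-124280 - 187270} = - \frac{282366}{-311550} = \left(-282366\right) \left(- \frac{1}{311550}\right) = \frac{47061}{51925}$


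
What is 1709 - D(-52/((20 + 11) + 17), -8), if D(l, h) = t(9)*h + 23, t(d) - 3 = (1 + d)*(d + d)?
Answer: 3150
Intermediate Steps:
t(d) = 3 + 2*d*(1 + d) (t(d) = 3 + (1 + d)*(d + d) = 3 + (1 + d)*(2*d) = 3 + 2*d*(1 + d))
D(l, h) = 23 + 183*h (D(l, h) = (3 + 2*9 + 2*9**2)*h + 23 = (3 + 18 + 2*81)*h + 23 = (3 + 18 + 162)*h + 23 = 183*h + 23 = 23 + 183*h)
1709 - D(-52/((20 + 11) + 17), -8) = 1709 - (23 + 183*(-8)) = 1709 - (23 - 1464) = 1709 - 1*(-1441) = 1709 + 1441 = 3150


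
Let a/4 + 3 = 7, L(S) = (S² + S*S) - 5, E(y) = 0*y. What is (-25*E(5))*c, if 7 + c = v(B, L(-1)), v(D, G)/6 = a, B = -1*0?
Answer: 0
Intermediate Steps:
E(y) = 0
L(S) = -5 + 2*S² (L(S) = (S² + S²) - 5 = 2*S² - 5 = -5 + 2*S²)
B = 0
a = 16 (a = -12 + 4*7 = -12 + 28 = 16)
v(D, G) = 96 (v(D, G) = 6*16 = 96)
c = 89 (c = -7 + 96 = 89)
(-25*E(5))*c = -25*0*89 = 0*89 = 0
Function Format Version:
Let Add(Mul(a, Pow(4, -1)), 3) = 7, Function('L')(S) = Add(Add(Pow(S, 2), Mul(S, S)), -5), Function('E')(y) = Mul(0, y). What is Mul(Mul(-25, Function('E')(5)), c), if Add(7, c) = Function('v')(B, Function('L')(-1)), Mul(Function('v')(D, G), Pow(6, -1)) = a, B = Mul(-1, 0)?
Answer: 0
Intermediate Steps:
Function('E')(y) = 0
Function('L')(S) = Add(-5, Mul(2, Pow(S, 2))) (Function('L')(S) = Add(Add(Pow(S, 2), Pow(S, 2)), -5) = Add(Mul(2, Pow(S, 2)), -5) = Add(-5, Mul(2, Pow(S, 2))))
B = 0
a = 16 (a = Add(-12, Mul(4, 7)) = Add(-12, 28) = 16)
Function('v')(D, G) = 96 (Function('v')(D, G) = Mul(6, 16) = 96)
c = 89 (c = Add(-7, 96) = 89)
Mul(Mul(-25, Function('E')(5)), c) = Mul(Mul(-25, 0), 89) = Mul(0, 89) = 0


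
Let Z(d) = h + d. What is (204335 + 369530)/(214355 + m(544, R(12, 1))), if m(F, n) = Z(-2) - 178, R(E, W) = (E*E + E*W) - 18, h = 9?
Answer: 573865/214184 ≈ 2.6793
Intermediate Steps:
R(E, W) = -18 + E² + E*W (R(E, W) = (E² + E*W) - 18 = -18 + E² + E*W)
Z(d) = 9 + d
m(F, n) = -171 (m(F, n) = (9 - 2) - 178 = 7 - 178 = -171)
(204335 + 369530)/(214355 + m(544, R(12, 1))) = (204335 + 369530)/(214355 - 171) = 573865/214184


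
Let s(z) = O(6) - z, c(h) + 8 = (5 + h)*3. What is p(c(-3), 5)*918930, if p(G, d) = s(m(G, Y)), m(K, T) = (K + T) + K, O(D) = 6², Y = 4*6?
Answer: 14702880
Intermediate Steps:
Y = 24
O(D) = 36
m(K, T) = T + 2*K
c(h) = 7 + 3*h (c(h) = -8 + (5 + h)*3 = -8 + (15 + 3*h) = 7 + 3*h)
s(z) = 36 - z
p(G, d) = 12 - 2*G (p(G, d) = 36 - (24 + 2*G) = 36 + (-24 - 2*G) = 12 - 2*G)
p(c(-3), 5)*918930 = (12 - 2*(7 + 3*(-3)))*918930 = (12 - 2*(7 - 9))*918930 = (12 - 2*(-2))*918930 = (12 + 4)*918930 = 16*918930 = 14702880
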